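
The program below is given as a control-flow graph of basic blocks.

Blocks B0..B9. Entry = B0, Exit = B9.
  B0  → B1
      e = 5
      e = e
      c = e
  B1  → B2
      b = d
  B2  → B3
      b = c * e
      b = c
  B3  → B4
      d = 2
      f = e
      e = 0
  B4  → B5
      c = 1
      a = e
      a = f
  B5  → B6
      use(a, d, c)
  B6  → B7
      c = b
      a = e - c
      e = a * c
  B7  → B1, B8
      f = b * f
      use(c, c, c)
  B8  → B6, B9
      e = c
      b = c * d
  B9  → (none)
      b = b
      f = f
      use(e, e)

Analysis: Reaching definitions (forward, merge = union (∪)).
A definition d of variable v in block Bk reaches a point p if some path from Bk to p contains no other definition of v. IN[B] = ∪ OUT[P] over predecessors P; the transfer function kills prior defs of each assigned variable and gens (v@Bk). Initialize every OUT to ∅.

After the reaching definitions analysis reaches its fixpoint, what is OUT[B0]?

Answer: {c@B0, e@B0}

Derivation:
Converged values:
  B0: | IN={} | OUT={c@B0, e@B0}
  B1: | IN={a@B6, b@B2, b@B8, c@B0, c@B6, d@B3, e@B0, e@B6, f@B7} | OUT={a@B6, b@B1, c@B0, c@B6, d@B3, e@B0, e@B6, f@B7}
  B2: | IN={a@B6, b@B1, c@B0, c@B6, d@B3, e@B0, e@B6, f@B7} | OUT={a@B6, b@B2, c@B0, c@B6, d@B3, e@B0, e@B6, f@B7}
  B3: | IN={a@B6, b@B2, c@B0, c@B6, d@B3, e@B0, e@B6, f@B7} | OUT={a@B6, b@B2, c@B0, c@B6, d@B3, e@B3, f@B3}
  B4: | IN={a@B6, b@B2, c@B0, c@B6, d@B3, e@B3, f@B3} | OUT={a@B4, b@B2, c@B4, d@B3, e@B3, f@B3}
  B5: | IN={a@B4, b@B2, c@B4, d@B3, e@B3, f@B3} | OUT={a@B4, b@B2, c@B4, d@B3, e@B3, f@B3}
  B6: | IN={a@B4, a@B6, b@B2, b@B8, c@B4, c@B6, d@B3, e@B3, e@B8, f@B3, f@B7} | OUT={a@B6, b@B2, b@B8, c@B6, d@B3, e@B6, f@B3, f@B7}
  B7: | IN={a@B6, b@B2, b@B8, c@B6, d@B3, e@B6, f@B3, f@B7} | OUT={a@B6, b@B2, b@B8, c@B6, d@B3, e@B6, f@B7}
  B8: | IN={a@B6, b@B2, b@B8, c@B6, d@B3, e@B6, f@B7} | OUT={a@B6, b@B8, c@B6, d@B3, e@B8, f@B7}
  B9: | IN={a@B6, b@B8, c@B6, d@B3, e@B8, f@B7} | OUT={a@B6, b@B9, c@B6, d@B3, e@B8, f@B9}

B0 is the boundary node: IN[B0] = {}
Applying B0's transfer function to that IN value gives OUT[B0] (row B0 above).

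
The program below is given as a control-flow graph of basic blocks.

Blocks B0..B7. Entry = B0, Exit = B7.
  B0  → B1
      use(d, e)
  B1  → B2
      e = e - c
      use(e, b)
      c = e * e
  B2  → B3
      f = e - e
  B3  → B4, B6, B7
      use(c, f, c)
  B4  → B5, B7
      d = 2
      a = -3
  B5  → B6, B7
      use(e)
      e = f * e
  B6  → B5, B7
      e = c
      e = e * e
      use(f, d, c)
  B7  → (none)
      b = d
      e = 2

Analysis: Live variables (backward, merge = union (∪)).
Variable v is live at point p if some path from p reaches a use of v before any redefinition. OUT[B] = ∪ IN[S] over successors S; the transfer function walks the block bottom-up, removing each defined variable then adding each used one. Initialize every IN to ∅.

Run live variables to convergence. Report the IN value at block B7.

Fixpoint table:
  B0:  IN={b, c, d, e}  OUT={b, c, d, e}
  B1:  IN={b, c, d, e}  OUT={c, d, e}
  B2:  IN={c, d, e}  OUT={c, d, e, f}
  B3:  IN={c, d, e, f}  OUT={c, d, e, f}
  B4:  IN={c, e, f}  OUT={c, d, e, f}
  B5:  IN={c, d, e, f}  OUT={c, d, f}
  B6:  IN={c, d, f}  OUT={c, d, e, f}
  B7:  IN={d}  OUT={}

B7 is the boundary node: OUT[B7] = {}
Applying B7's transfer function to that OUT value gives IN[B7] (row B7 above).

Answer: {d}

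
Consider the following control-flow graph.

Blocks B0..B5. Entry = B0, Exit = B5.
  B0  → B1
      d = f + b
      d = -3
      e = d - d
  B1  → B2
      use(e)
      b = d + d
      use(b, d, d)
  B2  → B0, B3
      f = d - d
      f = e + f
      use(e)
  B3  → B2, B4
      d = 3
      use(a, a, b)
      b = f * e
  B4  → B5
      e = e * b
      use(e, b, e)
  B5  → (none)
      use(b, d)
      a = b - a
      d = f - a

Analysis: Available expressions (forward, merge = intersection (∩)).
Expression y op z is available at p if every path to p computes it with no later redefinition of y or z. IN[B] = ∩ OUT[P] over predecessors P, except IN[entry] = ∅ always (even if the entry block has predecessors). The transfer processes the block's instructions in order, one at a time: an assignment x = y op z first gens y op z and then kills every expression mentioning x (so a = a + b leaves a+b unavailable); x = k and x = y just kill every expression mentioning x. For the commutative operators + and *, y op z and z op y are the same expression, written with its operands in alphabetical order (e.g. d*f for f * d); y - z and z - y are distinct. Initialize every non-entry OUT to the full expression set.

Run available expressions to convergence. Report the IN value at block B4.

Answer: {e*f}

Working:
Per-block solution:
  B0: | IN={} | OUT={b+f, d-d}
  B1: | IN={b+f, d-d} | OUT={d+d, d-d}
  B2: | IN={} | OUT={d-d}
  B3: | IN={d-d} | OUT={e*f}
  B4: | IN={e*f} | OUT={}
  B5: | IN={} | OUT={f-a}

Merge at B4: IN[B4] = OUT[B3] = {e*f}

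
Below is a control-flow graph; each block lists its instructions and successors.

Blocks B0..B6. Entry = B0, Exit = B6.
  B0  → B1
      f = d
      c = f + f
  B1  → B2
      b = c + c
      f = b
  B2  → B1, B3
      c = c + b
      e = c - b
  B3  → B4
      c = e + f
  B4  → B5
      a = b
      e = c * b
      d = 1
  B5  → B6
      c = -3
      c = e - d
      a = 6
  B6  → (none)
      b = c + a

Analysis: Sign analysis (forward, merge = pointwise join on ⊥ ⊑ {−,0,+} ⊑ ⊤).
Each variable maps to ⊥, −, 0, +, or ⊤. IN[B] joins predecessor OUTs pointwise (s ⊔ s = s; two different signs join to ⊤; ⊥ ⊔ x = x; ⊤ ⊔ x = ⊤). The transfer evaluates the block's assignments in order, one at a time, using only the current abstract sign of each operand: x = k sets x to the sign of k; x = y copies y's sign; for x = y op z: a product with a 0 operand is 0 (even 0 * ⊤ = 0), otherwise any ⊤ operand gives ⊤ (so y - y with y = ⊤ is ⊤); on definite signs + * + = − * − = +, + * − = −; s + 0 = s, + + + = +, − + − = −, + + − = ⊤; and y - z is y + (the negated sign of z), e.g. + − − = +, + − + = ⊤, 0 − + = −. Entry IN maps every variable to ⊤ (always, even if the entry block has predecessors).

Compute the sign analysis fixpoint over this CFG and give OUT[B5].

Fixpoint table:
  B0:   IN=(all ⊤)   OUT=(all ⊤)
  B1:   IN=(all ⊤)   OUT=(all ⊤)
  B2:   IN=(all ⊤)   OUT=(all ⊤)
  B3:   IN=(all ⊤)   OUT=(all ⊤)
  B4:   IN=(all ⊤)   OUT={d:+; rest ⊤}
  B5:   IN={d:+; rest ⊤}   OUT={a:+, d:+; rest ⊤}
  B6:   IN={a:+, d:+; rest ⊤}   OUT={a:+, d:+; rest ⊤}

Merge at B5: IN[B5] = OUT[B4] = {a: ⊤, b: ⊤, c: ⊤, d: +, e: ⊤, f: ⊤}
Applying B5's transfer function to that IN value gives OUT[B5] (row B5 above).

Answer: {a: +, b: ⊤, c: ⊤, d: +, e: ⊤, f: ⊤}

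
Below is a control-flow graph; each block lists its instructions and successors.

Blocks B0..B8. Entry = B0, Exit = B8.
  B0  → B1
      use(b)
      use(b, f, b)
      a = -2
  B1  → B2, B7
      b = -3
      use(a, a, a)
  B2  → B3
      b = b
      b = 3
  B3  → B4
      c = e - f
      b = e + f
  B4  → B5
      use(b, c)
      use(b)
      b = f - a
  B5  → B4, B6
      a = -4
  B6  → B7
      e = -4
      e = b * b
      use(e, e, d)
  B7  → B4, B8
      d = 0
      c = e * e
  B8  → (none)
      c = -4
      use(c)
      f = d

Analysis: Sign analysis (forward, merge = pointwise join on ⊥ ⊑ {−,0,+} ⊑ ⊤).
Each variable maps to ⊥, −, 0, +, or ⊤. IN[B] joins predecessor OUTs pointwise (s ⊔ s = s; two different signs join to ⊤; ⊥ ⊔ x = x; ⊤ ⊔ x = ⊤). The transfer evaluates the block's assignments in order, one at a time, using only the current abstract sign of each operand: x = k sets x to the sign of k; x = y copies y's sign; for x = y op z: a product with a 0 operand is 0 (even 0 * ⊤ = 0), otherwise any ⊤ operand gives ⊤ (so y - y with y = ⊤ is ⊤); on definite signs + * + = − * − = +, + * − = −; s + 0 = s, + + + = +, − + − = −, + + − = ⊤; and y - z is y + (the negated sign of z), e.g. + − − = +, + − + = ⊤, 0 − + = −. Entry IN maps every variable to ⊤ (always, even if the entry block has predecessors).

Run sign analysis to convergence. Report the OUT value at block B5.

Answer: {a: -, b: ⊤, c: ⊤, d: ⊤, e: ⊤, f: ⊤}

Trace:
Per-block solution:
  B0: | IN=(all ⊤) | OUT={a:-; rest ⊤}
  B1: | IN={a:-; rest ⊤} | OUT={a:-, b:-; rest ⊤}
  B2: | IN={a:-, b:-; rest ⊤} | OUT={a:-, b:+; rest ⊤}
  B3: | IN={a:-, b:+; rest ⊤} | OUT={a:-; rest ⊤}
  B4: | IN={a:-; rest ⊤} | OUT={a:-; rest ⊤}
  B5: | IN={a:-; rest ⊤} | OUT={a:-; rest ⊤}
  B6: | IN={a:-; rest ⊤} | OUT={a:-; rest ⊤}
  B7: | IN={a:-; rest ⊤} | OUT={a:-, d:0; rest ⊤}
  B8: | IN={a:-, d:0; rest ⊤} | OUT={a:-, c:-, d:0, f:0; rest ⊤}

Merge at B5: IN[B5] = OUT[B4] = {a: -, b: ⊤, c: ⊤, d: ⊤, e: ⊤, f: ⊤}
Applying B5's transfer function to that IN value gives OUT[B5] (row B5 above).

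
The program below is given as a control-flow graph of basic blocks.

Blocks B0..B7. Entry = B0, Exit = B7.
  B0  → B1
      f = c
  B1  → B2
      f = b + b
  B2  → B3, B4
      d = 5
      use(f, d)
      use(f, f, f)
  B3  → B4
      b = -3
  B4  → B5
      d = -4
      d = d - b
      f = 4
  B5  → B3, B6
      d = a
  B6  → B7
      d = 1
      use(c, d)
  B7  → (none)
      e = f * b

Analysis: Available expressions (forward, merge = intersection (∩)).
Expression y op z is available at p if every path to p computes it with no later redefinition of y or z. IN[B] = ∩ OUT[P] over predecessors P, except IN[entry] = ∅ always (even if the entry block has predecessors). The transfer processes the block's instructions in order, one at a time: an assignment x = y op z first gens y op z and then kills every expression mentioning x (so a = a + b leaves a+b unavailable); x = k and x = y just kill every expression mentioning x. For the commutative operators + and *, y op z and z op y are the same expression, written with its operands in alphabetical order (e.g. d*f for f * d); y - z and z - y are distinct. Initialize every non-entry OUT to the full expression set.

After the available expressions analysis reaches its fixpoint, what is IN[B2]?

Answer: {b+b}

Trace:
Converged values:
  B0:   IN={}   OUT={}
  B1:   IN={}   OUT={b+b}
  B2:   IN={b+b}   OUT={b+b}
  B3:   IN={}   OUT={}
  B4:   IN={}   OUT={}
  B5:   IN={}   OUT={}
  B6:   IN={}   OUT={}
  B7:   IN={}   OUT={b*f}

Merge at B2: IN[B2] = OUT[B1] = {b+b}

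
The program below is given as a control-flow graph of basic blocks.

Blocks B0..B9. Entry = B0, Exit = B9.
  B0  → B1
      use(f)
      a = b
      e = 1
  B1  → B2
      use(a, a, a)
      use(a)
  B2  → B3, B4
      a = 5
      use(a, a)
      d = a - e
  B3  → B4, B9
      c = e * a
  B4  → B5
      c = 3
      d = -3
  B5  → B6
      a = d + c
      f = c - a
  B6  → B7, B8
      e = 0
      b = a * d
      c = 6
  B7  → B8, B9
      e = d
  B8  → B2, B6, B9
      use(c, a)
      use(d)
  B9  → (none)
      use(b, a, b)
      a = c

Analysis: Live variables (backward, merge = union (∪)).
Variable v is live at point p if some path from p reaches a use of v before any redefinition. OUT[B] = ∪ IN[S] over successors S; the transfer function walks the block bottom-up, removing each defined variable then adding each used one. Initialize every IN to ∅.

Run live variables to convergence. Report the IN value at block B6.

Answer: {a, d}

Derivation:
Fixpoint table:
  B0:   IN={b, f}   OUT={a, b, e}
  B1:   IN={a, b, e}   OUT={b, e}
  B2:   IN={b, e}   OUT={a, b, e}
  B3:   IN={a, b, e}   OUT={a, b, c}
  B4:   IN={}   OUT={c, d}
  B5:   IN={c, d}   OUT={a, d}
  B6:   IN={a, d}   OUT={a, b, c, d, e}
  B7:   IN={a, b, c, d}   OUT={a, b, c, d, e}
  B8:   IN={a, b, c, d, e}   OUT={a, b, c, d, e}
  B9:   IN={a, b, c}   OUT={}

Merge at B6: OUT[B6] = IN[B7] ⊔ IN[B8] = {a, b, c, d, e}
Applying B6's transfer function to that OUT value gives IN[B6] (row B6 above).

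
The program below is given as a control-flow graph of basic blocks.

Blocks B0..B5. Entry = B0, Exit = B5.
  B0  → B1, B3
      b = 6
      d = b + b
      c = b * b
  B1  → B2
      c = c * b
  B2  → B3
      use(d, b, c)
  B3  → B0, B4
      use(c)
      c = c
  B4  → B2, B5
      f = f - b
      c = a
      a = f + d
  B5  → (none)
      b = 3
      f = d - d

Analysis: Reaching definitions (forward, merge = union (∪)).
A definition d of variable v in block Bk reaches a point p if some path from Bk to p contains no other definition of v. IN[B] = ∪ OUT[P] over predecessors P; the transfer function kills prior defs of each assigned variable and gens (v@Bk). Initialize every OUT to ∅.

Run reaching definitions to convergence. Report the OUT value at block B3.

Converged values:
  B0:   IN={a@B4, b@B0, c@B3, d@B0, f@B4}   OUT={a@B4, b@B0, c@B0, d@B0, f@B4}
  B1:   IN={a@B4, b@B0, c@B0, d@B0, f@B4}   OUT={a@B4, b@B0, c@B1, d@B0, f@B4}
  B2:   IN={a@B4, b@B0, c@B1, c@B4, d@B0, f@B4}   OUT={a@B4, b@B0, c@B1, c@B4, d@B0, f@B4}
  B3:   IN={a@B4, b@B0, c@B0, c@B1, c@B4, d@B0, f@B4}   OUT={a@B4, b@B0, c@B3, d@B0, f@B4}
  B4:   IN={a@B4, b@B0, c@B3, d@B0, f@B4}   OUT={a@B4, b@B0, c@B4, d@B0, f@B4}
  B5:   IN={a@B4, b@B0, c@B4, d@B0, f@B4}   OUT={a@B4, b@B5, c@B4, d@B0, f@B5}

Merge at B3: IN[B3] = OUT[B0] ⊔ OUT[B2] = {a@B4, b@B0, c@B0, c@B1, c@B4, d@B0, f@B4}
Applying B3's transfer function to that IN value gives OUT[B3] (row B3 above).

Answer: {a@B4, b@B0, c@B3, d@B0, f@B4}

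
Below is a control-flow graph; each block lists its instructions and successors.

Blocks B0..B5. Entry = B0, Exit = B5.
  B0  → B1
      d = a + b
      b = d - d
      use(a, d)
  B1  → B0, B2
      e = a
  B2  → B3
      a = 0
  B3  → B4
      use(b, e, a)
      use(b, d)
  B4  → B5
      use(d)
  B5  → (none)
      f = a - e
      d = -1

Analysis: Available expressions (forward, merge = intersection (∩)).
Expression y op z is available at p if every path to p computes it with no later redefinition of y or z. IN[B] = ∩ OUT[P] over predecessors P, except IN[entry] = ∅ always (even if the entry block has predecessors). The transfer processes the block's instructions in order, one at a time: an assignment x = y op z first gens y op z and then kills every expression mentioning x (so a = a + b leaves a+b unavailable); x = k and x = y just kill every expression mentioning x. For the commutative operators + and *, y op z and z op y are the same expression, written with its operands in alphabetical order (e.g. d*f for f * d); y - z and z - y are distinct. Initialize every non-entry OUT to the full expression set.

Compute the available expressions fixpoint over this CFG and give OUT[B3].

Converged values:
  B0:   IN={}   OUT={d-d}
  B1:   IN={d-d}   OUT={d-d}
  B2:   IN={d-d}   OUT={d-d}
  B3:   IN={d-d}   OUT={d-d}
  B4:   IN={d-d}   OUT={d-d}
  B5:   IN={d-d}   OUT={a-e}

Merge at B3: IN[B3] = OUT[B2] = {d-d}
Applying B3's transfer function to that IN value gives OUT[B3] (row B3 above).

Answer: {d-d}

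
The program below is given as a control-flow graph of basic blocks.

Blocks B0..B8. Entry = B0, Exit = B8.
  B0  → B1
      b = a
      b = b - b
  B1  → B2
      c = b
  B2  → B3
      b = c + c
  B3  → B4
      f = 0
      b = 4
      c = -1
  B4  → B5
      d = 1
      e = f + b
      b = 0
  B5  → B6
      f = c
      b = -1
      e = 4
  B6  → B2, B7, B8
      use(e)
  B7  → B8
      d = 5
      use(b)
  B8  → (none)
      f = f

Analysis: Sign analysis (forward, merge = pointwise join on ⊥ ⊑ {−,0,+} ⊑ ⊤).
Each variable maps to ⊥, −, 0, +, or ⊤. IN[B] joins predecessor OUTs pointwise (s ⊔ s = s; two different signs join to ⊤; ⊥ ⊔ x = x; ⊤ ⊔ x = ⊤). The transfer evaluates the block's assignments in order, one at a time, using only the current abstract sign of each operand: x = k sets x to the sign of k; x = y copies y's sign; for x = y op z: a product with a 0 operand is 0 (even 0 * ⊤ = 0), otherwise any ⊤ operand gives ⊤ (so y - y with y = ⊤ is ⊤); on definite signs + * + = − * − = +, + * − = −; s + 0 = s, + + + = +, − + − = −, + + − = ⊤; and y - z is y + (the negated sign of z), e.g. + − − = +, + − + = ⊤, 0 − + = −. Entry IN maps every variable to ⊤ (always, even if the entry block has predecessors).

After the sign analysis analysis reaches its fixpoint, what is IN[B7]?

Converged values:
  B0:   IN=(all ⊤)   OUT=(all ⊤)
  B1:   IN=(all ⊤)   OUT=(all ⊤)
  B2:   IN=(all ⊤)   OUT=(all ⊤)
  B3:   IN=(all ⊤)   OUT={b:+, c:-, f:0; rest ⊤}
  B4:   IN={b:+, c:-, f:0; rest ⊤}   OUT={b:0, c:-, d:+, e:+, f:0; rest ⊤}
  B5:   IN={b:0, c:-, d:+, e:+, f:0; rest ⊤}   OUT={b:-, c:-, d:+, e:+, f:-; rest ⊤}
  B6:   IN={b:-, c:-, d:+, e:+, f:-; rest ⊤}   OUT={b:-, c:-, d:+, e:+, f:-; rest ⊤}
  B7:   IN={b:-, c:-, d:+, e:+, f:-; rest ⊤}   OUT={b:-, c:-, d:+, e:+, f:-; rest ⊤}
  B8:   IN={b:-, c:-, d:+, e:+, f:-; rest ⊤}   OUT={b:-, c:-, d:+, e:+, f:-; rest ⊤}

Merge at B7: IN[B7] = OUT[B6] = {a: ⊤, b: -, c: -, d: +, e: +, f: -}

Answer: {a: ⊤, b: -, c: -, d: +, e: +, f: -}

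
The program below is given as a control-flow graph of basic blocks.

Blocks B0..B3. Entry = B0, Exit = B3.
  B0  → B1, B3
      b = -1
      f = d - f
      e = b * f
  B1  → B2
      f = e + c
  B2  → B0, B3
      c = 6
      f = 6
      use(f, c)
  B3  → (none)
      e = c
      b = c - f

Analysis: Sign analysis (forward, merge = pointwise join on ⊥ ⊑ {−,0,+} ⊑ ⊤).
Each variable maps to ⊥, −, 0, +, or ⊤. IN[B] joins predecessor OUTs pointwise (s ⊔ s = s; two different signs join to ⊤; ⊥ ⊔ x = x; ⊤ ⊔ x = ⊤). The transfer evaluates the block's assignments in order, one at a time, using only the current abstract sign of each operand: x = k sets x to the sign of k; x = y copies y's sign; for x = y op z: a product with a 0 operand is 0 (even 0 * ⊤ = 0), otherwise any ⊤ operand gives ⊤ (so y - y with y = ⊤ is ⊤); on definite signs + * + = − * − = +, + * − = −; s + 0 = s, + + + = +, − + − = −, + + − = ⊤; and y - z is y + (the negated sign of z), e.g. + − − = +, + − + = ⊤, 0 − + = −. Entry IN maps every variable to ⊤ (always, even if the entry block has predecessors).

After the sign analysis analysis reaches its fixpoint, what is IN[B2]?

Converged values:
  B0:   IN=(all ⊤)   OUT={b:-; rest ⊤}
  B1:   IN={b:-; rest ⊤}   OUT={b:-; rest ⊤}
  B2:   IN={b:-; rest ⊤}   OUT={b:-, c:+, f:+; rest ⊤}
  B3:   IN={b:-; rest ⊤}   OUT=(all ⊤)

Merge at B2: IN[B2] = OUT[B1] = {a: ⊤, b: -, c: ⊤, d: ⊤, e: ⊤, f: ⊤}

Answer: {a: ⊤, b: -, c: ⊤, d: ⊤, e: ⊤, f: ⊤}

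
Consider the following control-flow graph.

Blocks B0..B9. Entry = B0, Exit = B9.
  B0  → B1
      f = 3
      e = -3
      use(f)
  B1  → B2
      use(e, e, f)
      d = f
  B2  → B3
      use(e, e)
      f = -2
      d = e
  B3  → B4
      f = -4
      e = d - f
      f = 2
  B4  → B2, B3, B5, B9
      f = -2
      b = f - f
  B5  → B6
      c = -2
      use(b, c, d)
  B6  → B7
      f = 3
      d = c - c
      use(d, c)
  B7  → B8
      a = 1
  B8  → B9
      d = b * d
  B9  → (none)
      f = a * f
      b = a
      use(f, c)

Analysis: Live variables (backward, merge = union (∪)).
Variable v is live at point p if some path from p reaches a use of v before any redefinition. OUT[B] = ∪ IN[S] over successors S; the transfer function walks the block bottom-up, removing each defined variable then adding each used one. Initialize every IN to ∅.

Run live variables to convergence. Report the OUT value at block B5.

Fixpoint table:
  B0: | IN={a, c} | OUT={a, c, e, f}
  B1: | IN={a, c, e, f} | OUT={a, c, e}
  B2: | IN={a, c, e} | OUT={a, c, d}
  B3: | IN={a, c, d} | OUT={a, c, d, e}
  B4: | IN={a, c, d, e} | OUT={a, b, c, d, e, f}
  B5: | IN={b, d} | OUT={b, c}
  B6: | IN={b, c} | OUT={b, c, d, f}
  B7: | IN={b, c, d, f} | OUT={a, b, c, d, f}
  B8: | IN={a, b, c, d, f} | OUT={a, c, f}
  B9: | IN={a, c, f} | OUT={}

Merge at B5: OUT[B5] = IN[B6] = {b, c}

Answer: {b, c}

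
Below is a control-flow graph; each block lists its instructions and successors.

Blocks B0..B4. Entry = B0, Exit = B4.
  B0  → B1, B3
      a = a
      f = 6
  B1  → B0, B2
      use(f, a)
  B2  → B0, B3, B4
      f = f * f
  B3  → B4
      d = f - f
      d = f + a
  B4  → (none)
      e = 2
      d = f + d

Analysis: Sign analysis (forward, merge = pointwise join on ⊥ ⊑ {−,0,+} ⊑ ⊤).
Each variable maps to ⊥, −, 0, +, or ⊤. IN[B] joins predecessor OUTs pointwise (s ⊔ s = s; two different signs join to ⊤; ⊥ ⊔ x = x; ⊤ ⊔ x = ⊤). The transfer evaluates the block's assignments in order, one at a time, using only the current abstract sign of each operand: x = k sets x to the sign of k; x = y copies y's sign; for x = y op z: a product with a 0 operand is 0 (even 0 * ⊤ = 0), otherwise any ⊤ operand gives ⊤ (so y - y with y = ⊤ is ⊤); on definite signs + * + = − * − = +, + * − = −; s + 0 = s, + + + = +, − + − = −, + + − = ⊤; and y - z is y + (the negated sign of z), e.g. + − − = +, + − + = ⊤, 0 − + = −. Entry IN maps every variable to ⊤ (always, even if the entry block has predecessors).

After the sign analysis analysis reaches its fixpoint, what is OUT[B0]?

Answer: {a: ⊤, b: ⊤, c: ⊤, d: ⊤, e: ⊤, f: +}

Trace:
Fixpoint table:
  B0:  IN=(all ⊤)  OUT={f:+; rest ⊤}
  B1:  IN={f:+; rest ⊤}  OUT={f:+; rest ⊤}
  B2:  IN={f:+; rest ⊤}  OUT={f:+; rest ⊤}
  B3:  IN={f:+; rest ⊤}  OUT={f:+; rest ⊤}
  B4:  IN={f:+; rest ⊤}  OUT={e:+, f:+; rest ⊤}

Merge at B0 (entry node, so the boundary value (all ⊤) is joined with the incoming edge(s)): IN[B0] = (all ⊤) ⊔ OUT[B1] ⊔ OUT[B2] = {a: ⊤, b: ⊤, c: ⊤, d: ⊤, e: ⊤, f: ⊤}
Applying B0's transfer function to that IN value gives OUT[B0] (row B0 above).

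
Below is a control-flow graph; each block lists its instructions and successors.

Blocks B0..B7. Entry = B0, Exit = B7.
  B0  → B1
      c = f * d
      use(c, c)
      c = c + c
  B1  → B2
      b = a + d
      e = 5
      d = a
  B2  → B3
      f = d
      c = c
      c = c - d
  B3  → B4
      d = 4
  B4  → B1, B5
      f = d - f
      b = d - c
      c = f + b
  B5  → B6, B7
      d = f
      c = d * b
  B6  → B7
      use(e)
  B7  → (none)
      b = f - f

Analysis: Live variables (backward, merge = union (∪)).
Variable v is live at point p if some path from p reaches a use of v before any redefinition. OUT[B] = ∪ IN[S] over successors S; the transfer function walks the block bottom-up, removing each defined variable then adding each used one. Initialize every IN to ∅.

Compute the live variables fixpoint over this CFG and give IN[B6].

Answer: {e, f}

Trace:
Per-block solution:
  B0:   IN={a, d, f}   OUT={a, c, d}
  B1:   IN={a, c, d}   OUT={a, c, d, e}
  B2:   IN={a, c, d, e}   OUT={a, c, e, f}
  B3:   IN={a, c, e, f}   OUT={a, c, d, e, f}
  B4:   IN={a, c, d, e, f}   OUT={a, b, c, d, e, f}
  B5:   IN={b, e, f}   OUT={e, f}
  B6:   IN={e, f}   OUT={f}
  B7:   IN={f}   OUT={}

Merge at B6: OUT[B6] = IN[B7] = {f}
Applying B6's transfer function to that OUT value gives IN[B6] (row B6 above).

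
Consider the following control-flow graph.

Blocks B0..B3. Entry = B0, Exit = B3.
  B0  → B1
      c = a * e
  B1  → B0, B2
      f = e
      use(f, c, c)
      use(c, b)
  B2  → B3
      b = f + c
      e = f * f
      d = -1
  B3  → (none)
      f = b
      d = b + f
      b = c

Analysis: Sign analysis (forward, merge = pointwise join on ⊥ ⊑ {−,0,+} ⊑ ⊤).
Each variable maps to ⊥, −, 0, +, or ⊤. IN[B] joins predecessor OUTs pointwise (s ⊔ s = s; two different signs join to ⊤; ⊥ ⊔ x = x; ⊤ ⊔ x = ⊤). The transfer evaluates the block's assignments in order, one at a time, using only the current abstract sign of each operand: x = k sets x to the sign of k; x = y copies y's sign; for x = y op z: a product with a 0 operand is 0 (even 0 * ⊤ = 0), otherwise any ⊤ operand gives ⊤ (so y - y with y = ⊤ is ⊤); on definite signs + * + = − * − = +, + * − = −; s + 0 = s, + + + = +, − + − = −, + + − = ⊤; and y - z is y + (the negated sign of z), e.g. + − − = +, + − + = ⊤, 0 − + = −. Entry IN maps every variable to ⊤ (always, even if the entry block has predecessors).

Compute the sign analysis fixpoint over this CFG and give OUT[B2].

Answer: {a: ⊤, b: ⊤, c: ⊤, d: -, e: ⊤, f: ⊤}

Working:
Converged values:
  B0:   IN=(all ⊤)   OUT=(all ⊤)
  B1:   IN=(all ⊤)   OUT=(all ⊤)
  B2:   IN=(all ⊤)   OUT={d:-; rest ⊤}
  B3:   IN={d:-; rest ⊤}   OUT=(all ⊤)

Merge at B2: IN[B2] = OUT[B1] = {a: ⊤, b: ⊤, c: ⊤, d: ⊤, e: ⊤, f: ⊤}
Applying B2's transfer function to that IN value gives OUT[B2] (row B2 above).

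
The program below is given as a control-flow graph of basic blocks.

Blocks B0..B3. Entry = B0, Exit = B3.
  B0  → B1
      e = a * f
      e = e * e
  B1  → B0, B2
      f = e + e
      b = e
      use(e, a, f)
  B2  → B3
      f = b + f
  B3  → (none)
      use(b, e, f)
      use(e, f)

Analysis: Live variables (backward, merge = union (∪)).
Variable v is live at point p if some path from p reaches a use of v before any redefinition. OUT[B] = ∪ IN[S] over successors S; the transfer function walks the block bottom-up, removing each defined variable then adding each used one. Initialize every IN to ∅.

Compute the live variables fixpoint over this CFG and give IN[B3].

Answer: {b, e, f}

Working:
Per-block solution:
  B0: | IN={a, f} | OUT={a, e}
  B1: | IN={a, e} | OUT={a, b, e, f}
  B2: | IN={b, e, f} | OUT={b, e, f}
  B3: | IN={b, e, f} | OUT={}

B3 is the boundary node: OUT[B3] = {}
Applying B3's transfer function to that OUT value gives IN[B3] (row B3 above).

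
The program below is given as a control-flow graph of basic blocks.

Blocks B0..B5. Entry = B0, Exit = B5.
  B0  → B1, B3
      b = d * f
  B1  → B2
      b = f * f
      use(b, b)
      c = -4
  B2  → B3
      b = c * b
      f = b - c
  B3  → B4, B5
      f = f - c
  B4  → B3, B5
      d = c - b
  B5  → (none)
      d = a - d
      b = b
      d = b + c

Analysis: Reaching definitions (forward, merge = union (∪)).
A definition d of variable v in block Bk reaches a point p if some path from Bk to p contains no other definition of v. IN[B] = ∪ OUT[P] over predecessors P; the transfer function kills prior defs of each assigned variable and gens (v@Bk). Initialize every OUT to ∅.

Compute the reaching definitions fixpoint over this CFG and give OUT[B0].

Converged values:
  B0:   IN={}   OUT={b@B0}
  B1:   IN={b@B0}   OUT={b@B1, c@B1}
  B2:   IN={b@B1, c@B1}   OUT={b@B2, c@B1, f@B2}
  B3:   IN={b@B0, b@B2, c@B1, d@B4, f@B2, f@B3}   OUT={b@B0, b@B2, c@B1, d@B4, f@B3}
  B4:   IN={b@B0, b@B2, c@B1, d@B4, f@B3}   OUT={b@B0, b@B2, c@B1, d@B4, f@B3}
  B5:   IN={b@B0, b@B2, c@B1, d@B4, f@B3}   OUT={b@B5, c@B1, d@B5, f@B3}

B0 is the boundary node: IN[B0] = {}
Applying B0's transfer function to that IN value gives OUT[B0] (row B0 above).

Answer: {b@B0}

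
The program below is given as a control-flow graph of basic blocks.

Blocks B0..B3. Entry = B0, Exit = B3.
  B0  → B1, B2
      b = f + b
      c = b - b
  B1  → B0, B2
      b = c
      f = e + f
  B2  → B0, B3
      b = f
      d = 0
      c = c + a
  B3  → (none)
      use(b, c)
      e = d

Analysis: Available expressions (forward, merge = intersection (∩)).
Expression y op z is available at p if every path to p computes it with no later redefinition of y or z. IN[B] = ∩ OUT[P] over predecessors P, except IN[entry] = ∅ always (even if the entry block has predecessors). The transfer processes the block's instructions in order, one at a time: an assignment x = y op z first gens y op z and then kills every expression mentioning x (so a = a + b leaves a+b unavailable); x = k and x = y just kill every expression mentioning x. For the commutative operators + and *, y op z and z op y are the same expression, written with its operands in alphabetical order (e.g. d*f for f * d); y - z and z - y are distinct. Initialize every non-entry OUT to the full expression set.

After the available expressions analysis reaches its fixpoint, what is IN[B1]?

Fixpoint table:
  B0: | IN={} | OUT={b-b}
  B1: | IN={b-b} | OUT={}
  B2: | IN={} | OUT={}
  B3: | IN={} | OUT={}

Merge at B1: IN[B1] = OUT[B0] = {b-b}

Answer: {b-b}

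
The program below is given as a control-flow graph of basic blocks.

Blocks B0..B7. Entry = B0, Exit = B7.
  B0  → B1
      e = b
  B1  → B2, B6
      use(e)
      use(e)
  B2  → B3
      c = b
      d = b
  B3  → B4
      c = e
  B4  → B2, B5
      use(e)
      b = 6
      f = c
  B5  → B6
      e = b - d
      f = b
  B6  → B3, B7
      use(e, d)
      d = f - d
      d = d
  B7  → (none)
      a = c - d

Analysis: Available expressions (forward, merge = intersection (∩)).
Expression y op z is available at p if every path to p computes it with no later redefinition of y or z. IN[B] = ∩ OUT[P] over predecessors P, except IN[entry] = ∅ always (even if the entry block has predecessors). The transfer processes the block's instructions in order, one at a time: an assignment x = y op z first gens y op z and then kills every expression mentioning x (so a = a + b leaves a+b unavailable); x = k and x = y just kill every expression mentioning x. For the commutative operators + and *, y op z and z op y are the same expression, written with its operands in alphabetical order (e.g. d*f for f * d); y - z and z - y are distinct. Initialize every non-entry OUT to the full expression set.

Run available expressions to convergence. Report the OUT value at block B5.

Converged values:
  B0: | IN={} | OUT={}
  B1: | IN={} | OUT={}
  B2: | IN={} | OUT={}
  B3: | IN={} | OUT={}
  B4: | IN={} | OUT={}
  B5: | IN={} | OUT={b-d}
  B6: | IN={} | OUT={}
  B7: | IN={} | OUT={c-d}

Merge at B5: IN[B5] = OUT[B4] = {}
Applying B5's transfer function to that IN value gives OUT[B5] (row B5 above).

Answer: {b-d}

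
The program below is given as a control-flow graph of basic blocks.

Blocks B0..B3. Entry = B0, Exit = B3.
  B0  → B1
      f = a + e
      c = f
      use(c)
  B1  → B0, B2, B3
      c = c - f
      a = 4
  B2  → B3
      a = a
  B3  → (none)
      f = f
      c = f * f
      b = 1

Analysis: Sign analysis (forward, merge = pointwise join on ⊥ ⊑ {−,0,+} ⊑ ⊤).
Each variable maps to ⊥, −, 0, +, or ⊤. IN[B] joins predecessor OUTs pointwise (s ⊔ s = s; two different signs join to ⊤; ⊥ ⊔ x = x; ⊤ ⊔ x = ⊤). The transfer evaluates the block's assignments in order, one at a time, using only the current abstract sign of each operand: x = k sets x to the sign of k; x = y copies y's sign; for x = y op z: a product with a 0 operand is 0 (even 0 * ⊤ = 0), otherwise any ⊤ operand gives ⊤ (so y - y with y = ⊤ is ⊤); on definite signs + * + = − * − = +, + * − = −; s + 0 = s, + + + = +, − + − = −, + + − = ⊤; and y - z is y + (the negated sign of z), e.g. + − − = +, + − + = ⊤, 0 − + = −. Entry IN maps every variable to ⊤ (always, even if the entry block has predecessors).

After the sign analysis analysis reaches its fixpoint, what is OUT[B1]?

Converged values:
  B0:  IN=(all ⊤)  OUT=(all ⊤)
  B1:  IN=(all ⊤)  OUT={a:+; rest ⊤}
  B2:  IN={a:+; rest ⊤}  OUT={a:+; rest ⊤}
  B3:  IN={a:+; rest ⊤}  OUT={a:+, b:+; rest ⊤}

Merge at B1: IN[B1] = OUT[B0] = {a: ⊤, b: ⊤, c: ⊤, d: ⊤, e: ⊤, f: ⊤}
Applying B1's transfer function to that IN value gives OUT[B1] (row B1 above).

Answer: {a: +, b: ⊤, c: ⊤, d: ⊤, e: ⊤, f: ⊤}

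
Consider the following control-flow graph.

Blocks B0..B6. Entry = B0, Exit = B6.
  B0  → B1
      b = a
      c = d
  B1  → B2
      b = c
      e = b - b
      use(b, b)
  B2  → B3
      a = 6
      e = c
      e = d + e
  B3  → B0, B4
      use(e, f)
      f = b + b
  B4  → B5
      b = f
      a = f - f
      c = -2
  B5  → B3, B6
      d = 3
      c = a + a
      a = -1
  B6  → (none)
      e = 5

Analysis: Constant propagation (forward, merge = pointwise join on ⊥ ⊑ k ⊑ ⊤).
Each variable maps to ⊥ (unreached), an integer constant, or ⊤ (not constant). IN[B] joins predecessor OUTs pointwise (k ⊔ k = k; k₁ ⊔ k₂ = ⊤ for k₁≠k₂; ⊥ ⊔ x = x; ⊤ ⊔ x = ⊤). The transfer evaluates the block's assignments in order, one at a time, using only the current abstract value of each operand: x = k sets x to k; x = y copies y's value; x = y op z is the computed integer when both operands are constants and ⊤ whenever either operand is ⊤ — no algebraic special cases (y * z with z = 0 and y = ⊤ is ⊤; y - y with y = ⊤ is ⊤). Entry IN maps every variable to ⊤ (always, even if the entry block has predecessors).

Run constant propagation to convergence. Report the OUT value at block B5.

Answer: {a: -1, b: ⊤, c: ⊤, d: 3, e: ⊤, f: ⊤}

Derivation:
Fixpoint table:
  B0: | IN=(all ⊤) | OUT=(all ⊤)
  B1: | IN=(all ⊤) | OUT=(all ⊤)
  B2: | IN=(all ⊤) | OUT={a:6; rest ⊤}
  B3: | IN=(all ⊤) | OUT=(all ⊤)
  B4: | IN=(all ⊤) | OUT={c:-2; rest ⊤}
  B5: | IN={c:-2; rest ⊤} | OUT={a:-1, d:3; rest ⊤}
  B6: | IN={a:-1, d:3; rest ⊤} | OUT={a:-1, d:3, e:5; rest ⊤}

Merge at B5: IN[B5] = OUT[B4] = {a: ⊤, b: ⊤, c: -2, d: ⊤, e: ⊤, f: ⊤}
Applying B5's transfer function to that IN value gives OUT[B5] (row B5 above).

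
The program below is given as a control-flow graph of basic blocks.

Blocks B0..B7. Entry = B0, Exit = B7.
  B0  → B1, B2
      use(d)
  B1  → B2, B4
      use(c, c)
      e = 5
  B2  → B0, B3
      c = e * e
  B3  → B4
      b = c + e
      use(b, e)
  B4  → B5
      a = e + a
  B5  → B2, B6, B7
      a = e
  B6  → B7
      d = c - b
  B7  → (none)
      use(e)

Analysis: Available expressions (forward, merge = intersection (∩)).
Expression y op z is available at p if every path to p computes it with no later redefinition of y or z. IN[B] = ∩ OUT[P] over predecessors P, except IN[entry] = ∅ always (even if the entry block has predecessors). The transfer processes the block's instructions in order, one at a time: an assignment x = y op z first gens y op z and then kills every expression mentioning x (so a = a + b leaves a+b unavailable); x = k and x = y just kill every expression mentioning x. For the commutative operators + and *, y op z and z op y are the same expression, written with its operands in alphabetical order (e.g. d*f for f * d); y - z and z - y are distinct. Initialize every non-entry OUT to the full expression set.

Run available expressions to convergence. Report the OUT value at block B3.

Per-block solution:
  B0:  IN={}  OUT={}
  B1:  IN={}  OUT={}
  B2:  IN={}  OUT={e*e}
  B3:  IN={e*e}  OUT={c+e, e*e}
  B4:  IN={}  OUT={}
  B5:  IN={}  OUT={}
  B6:  IN={}  OUT={c-b}
  B7:  IN={}  OUT={}

Merge at B3: IN[B3] = OUT[B2] = {e*e}
Applying B3's transfer function to that IN value gives OUT[B3] (row B3 above).

Answer: {c+e, e*e}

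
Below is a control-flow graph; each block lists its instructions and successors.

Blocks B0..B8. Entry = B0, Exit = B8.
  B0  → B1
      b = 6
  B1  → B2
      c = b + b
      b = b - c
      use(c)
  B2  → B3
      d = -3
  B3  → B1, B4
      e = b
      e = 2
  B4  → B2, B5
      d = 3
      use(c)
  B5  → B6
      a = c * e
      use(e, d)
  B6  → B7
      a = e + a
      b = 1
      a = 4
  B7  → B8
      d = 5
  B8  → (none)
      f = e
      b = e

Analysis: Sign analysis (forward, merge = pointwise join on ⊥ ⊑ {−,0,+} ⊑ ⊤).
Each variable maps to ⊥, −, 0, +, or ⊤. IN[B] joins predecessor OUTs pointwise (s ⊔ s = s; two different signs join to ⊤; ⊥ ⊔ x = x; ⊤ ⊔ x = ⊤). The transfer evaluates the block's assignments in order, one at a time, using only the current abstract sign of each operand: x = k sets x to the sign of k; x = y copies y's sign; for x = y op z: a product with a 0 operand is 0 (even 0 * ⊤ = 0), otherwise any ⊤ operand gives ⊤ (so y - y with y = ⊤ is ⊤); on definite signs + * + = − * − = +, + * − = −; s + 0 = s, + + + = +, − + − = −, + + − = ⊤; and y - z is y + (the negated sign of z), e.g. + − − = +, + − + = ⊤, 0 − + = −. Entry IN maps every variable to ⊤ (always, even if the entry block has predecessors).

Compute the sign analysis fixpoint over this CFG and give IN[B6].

Answer: {a: ⊤, b: ⊤, c: ⊤, d: +, e: +, f: ⊤}

Trace:
Fixpoint table:
  B0: | IN=(all ⊤) | OUT={b:+; rest ⊤}
  B1: | IN=(all ⊤) | OUT=(all ⊤)
  B2: | IN=(all ⊤) | OUT={d:-; rest ⊤}
  B3: | IN={d:-; rest ⊤} | OUT={d:-, e:+; rest ⊤}
  B4: | IN={d:-, e:+; rest ⊤} | OUT={d:+, e:+; rest ⊤}
  B5: | IN={d:+, e:+; rest ⊤} | OUT={d:+, e:+; rest ⊤}
  B6: | IN={d:+, e:+; rest ⊤} | OUT={a:+, b:+, d:+, e:+; rest ⊤}
  B7: | IN={a:+, b:+, d:+, e:+; rest ⊤} | OUT={a:+, b:+, d:+, e:+; rest ⊤}
  B8: | IN={a:+, b:+, d:+, e:+; rest ⊤} | OUT={a:+, b:+, d:+, e:+, f:+; rest ⊤}

Merge at B6: IN[B6] = OUT[B5] = {a: ⊤, b: ⊤, c: ⊤, d: +, e: +, f: ⊤}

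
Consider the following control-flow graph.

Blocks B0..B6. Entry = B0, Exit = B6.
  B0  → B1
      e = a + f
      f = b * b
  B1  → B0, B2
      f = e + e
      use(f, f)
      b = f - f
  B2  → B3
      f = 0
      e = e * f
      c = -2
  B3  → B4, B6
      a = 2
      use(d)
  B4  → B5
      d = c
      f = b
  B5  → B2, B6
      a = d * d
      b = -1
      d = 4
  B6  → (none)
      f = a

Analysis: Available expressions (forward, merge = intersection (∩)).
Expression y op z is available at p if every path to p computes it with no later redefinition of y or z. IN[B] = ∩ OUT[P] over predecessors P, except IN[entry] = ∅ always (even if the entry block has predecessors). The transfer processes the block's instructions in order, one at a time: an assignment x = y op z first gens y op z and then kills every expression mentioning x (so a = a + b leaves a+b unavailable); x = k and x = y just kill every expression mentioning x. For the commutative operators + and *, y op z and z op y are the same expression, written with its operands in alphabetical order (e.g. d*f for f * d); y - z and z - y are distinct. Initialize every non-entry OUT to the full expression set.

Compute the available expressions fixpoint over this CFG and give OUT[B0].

Fixpoint table:
  B0:  IN={}  OUT={b*b}
  B1:  IN={b*b}  OUT={e+e, f-f}
  B2:  IN={}  OUT={}
  B3:  IN={}  OUT={}
  B4:  IN={}  OUT={}
  B5:  IN={}  OUT={}
  B6:  IN={}  OUT={}

Merge at B0 (entry node, so the boundary value {} is joined with the incoming edge(s)): IN[B0] = {} ∩ OUT[B1] = {}
Applying B0's transfer function to that IN value gives OUT[B0] (row B0 above).

Answer: {b*b}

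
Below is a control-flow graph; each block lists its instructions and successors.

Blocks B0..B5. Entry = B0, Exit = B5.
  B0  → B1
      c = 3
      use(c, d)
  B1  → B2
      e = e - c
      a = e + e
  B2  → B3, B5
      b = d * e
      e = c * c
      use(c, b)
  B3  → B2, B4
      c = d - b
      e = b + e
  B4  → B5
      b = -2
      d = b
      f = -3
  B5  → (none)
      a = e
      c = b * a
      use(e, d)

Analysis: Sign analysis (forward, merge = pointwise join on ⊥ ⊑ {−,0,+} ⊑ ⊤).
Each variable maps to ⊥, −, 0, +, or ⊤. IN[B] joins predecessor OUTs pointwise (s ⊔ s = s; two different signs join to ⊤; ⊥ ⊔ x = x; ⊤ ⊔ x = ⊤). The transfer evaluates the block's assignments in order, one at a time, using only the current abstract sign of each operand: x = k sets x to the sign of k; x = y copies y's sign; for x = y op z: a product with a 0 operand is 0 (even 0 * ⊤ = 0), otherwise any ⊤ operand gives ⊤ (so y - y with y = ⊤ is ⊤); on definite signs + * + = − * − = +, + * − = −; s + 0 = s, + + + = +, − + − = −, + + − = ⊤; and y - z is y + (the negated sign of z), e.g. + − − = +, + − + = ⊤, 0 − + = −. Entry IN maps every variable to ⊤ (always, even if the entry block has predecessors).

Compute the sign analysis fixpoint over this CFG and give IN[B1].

Per-block solution:
  B0:  IN=(all ⊤)  OUT={c:+; rest ⊤}
  B1:  IN={c:+; rest ⊤}  OUT={c:+; rest ⊤}
  B2:  IN=(all ⊤)  OUT=(all ⊤)
  B3:  IN=(all ⊤)  OUT=(all ⊤)
  B4:  IN=(all ⊤)  OUT={b:-, d:-, f:-; rest ⊤}
  B5:  IN=(all ⊤)  OUT=(all ⊤)

Merge at B1: IN[B1] = OUT[B0] = {a: ⊤, b: ⊤, c: +, d: ⊤, e: ⊤, f: ⊤}

Answer: {a: ⊤, b: ⊤, c: +, d: ⊤, e: ⊤, f: ⊤}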